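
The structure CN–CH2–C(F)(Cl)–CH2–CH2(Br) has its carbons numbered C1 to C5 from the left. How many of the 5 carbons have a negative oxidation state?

Assign +1 per bond to O/N/halogen, −1 per bond to H or an electropositive element, and 0 per bond to carbon. Tallying each carbon:
C1: 1C, 3N → 0 + 3 = +3
C2: 2C, 2H → 0 − 2 = -2
C3: 2C, 1F, 1Cl → 0 + 1 + 1 = +2
C4: 2C, 2H → 0 − 2 = -2
C5: 1C, 2H, 1Br → 0 − 2 + 1 = -1
3 carbons (C2, C4, C5) meet the condition.

3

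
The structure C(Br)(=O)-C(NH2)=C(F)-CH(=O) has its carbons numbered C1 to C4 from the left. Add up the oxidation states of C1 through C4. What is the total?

Tallying each carbon's bonds:
C1: 1C, 2O, 1Br → 0 + 2 + 1 = +3
C2: 3C, 1N → 0 + 1 = +1
C3: 3C, 1F → 0 + 1 = +1
C4: 1C, 1H, 2O → 0 − 1 + 2 = +1
Sum = +3 + 1 + 1 + 1 = +6.

+6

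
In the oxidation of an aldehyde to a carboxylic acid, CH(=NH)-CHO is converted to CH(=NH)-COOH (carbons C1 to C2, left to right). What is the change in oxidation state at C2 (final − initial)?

+2

Before: C2 has 1 bond to C, 1 bond to H, 2 bonds to O → oxidation state +1.
After: C2 has 1 bond to C, 3 bonds to O → oxidation state +3.
Δ = +3 − (+1) = +2, so this is an oxidation at C2.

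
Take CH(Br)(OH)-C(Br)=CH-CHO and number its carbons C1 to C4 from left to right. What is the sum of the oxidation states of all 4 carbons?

Tallying each carbon's bonds:
C1: 1C, 1H, 1O, 1Br → 0 − 1 + 1 + 1 = +1
C2: 3C, 1Br → 0 + 1 = +1
C3: 3C, 1H → 0 − 1 = -1
C4: 1C, 1H, 2O → 0 − 1 + 2 = +1
Sum = +1 + 1 − 1 + 1 = +2.

+2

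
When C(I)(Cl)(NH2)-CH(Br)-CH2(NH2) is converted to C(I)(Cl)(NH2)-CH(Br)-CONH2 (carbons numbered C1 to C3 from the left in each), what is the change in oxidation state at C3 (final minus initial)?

Before: C3 has 1 bond to C, 2 bonds to H, 1 bond to N → oxidation state -1.
After: C3 has 1 bond to C, 2 bonds to O, 1 bond to N → oxidation state +3.
Δ = +3 − (-1) = +4, so this is an oxidation at C3.

+4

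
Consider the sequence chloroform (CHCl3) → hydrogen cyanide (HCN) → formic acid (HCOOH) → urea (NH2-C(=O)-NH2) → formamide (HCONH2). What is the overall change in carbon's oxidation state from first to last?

0

Carbon oxidation states along the series — chloroform: +2, hydrogen cyanide: +2, formic acid: +2, urea: +4, formamide: +2.
Net change = +2 − (+2) = 0.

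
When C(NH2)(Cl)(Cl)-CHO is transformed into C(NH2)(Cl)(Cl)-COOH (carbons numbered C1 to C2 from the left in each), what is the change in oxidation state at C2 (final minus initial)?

Before: C2 has 1 bond to C, 1 bond to H, 2 bonds to O → oxidation state +1.
After: C2 has 1 bond to C, 3 bonds to O → oxidation state +3.
Δ = +3 − (+1) = +2, so this is an oxidation at C2.

+2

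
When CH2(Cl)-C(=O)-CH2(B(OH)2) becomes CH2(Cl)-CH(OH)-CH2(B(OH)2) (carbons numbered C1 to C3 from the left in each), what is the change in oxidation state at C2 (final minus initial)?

Before: C2 has 2 bonds to C, 2 bonds to O → oxidation state +2.
After: C2 has 2 bonds to C, 1 bond to H, 1 bond to O → oxidation state 0.
Δ = 0 − (+2) = -2, so this is a reduction at C2.

-2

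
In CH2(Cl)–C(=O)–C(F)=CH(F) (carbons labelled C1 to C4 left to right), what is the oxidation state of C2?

C2 has one bond to C (0), one bond to C (0), a double bond to O (2×+1 = +2).
Oxidation state = 0 + 0 + 2 = +2.

+2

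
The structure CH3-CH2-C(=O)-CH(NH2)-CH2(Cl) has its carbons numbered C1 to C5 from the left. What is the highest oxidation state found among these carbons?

+2

Bonds to more-electronegative neighbours contribute +1 each, bonds to H or metals contribute −1 each, and C–C bonds contribute 0. Tallying each carbon:
C1: 1C, 3H → 0 − 3 = -3
C2: 2C, 2H → 0 − 2 = -2
C3: 2C, 2O → 0 + 2 = +2
C4: 2C, 1H, 1N → 0 − 1 + 1 = 0
C5: 1C, 2H, 1Cl → 0 − 2 + 1 = -1
The highest value is +2.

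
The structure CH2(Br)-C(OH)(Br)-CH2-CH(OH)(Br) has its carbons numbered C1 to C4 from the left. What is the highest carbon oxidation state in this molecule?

+2

Tallying each carbon's bonds:
C1: 1C, 2H, 1Br → 0 − 2 + 1 = -1
C2: 2C, 1O, 1Br → 0 + 1 + 1 = +2
C3: 2C, 2H → 0 − 2 = -2
C4: 1C, 1H, 1O, 1Br → 0 − 1 + 1 + 1 = +1
The highest value is +2.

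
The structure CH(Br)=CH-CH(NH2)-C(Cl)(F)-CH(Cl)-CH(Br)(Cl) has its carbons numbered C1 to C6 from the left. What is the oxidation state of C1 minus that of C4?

-2

C1: 2C, 1H, 1Br → 0 − 1 + 1 = 0
C4: 2C, 1F, 1Cl → 0 + 1 + 1 = +2
Difference: 0 − (+2) = -2.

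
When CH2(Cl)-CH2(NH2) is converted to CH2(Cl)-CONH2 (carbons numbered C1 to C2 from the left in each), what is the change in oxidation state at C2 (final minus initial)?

Before: C2 has 1 bond to C, 2 bonds to H, 1 bond to N → oxidation state -1.
After: C2 has 1 bond to C, 2 bonds to O, 1 bond to N → oxidation state +3.
Δ = +3 − (-1) = +4, so this is an oxidation at C2.

+4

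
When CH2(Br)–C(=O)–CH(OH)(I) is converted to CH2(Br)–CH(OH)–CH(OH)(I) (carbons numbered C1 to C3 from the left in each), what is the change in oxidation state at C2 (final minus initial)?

-2

Before: C2 has 2 bonds to C, 2 bonds to O → oxidation state +2.
After: C2 has 2 bonds to C, 1 bond to H, 1 bond to O → oxidation state 0.
Δ = 0 − (+2) = -2, so this is a reduction at C2.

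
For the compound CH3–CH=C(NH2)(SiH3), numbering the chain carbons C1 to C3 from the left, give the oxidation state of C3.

C3 has a double bond to C (2×0 = 0), one bond to N (+1), one bond to Si (-1).
Oxidation state = 0 + 1 − 1 = 0.

0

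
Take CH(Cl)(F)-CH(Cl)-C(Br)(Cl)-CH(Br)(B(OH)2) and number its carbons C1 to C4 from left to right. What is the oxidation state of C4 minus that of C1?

-2

C4: 1C, 1H, 1Br, 1B → 0 − 1 + 1 − 1 = -1
C1: 1C, 1H, 1F, 1Cl → 0 − 1 + 1 + 1 = +1
Difference: -1 − (+1) = -2.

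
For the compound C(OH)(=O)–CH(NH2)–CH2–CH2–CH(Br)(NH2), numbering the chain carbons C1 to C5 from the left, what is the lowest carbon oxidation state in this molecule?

-2

Count +1 for every bond to an atom more electronegative than carbon and −1 for every bond to one less electronegative; C–C bonds are 0. Tallying each carbon:
C1: 1C, 3O → 0 + 3 = +3
C2: 2C, 1H, 1N → 0 − 1 + 1 = 0
C3: 2C, 2H → 0 − 2 = -2
C4: 2C, 2H → 0 − 2 = -2
C5: 1C, 1H, 1N, 1Br → 0 − 1 + 1 + 1 = +1
The lowest value is -2.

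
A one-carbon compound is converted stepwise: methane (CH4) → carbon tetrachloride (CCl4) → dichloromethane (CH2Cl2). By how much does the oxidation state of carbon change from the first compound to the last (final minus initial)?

Carbon oxidation states along the series — methane: -4, carbon tetrachloride: +4, dichloromethane: 0.
Net change = 0 − (-4) = +4.

+4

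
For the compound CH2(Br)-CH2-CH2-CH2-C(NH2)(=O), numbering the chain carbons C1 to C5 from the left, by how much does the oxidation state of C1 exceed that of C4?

+1

C1: 1C, 2H, 1Br → 0 − 2 + 1 = -1
C4: 2C, 2H → 0 − 2 = -2
Difference: -1 − (-2) = +1.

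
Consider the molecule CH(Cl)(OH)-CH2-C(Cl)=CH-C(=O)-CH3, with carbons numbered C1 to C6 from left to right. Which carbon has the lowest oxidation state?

Tallying each carbon's bonds:
C1: 1C, 1H, 1O, 1Cl → 0 − 1 + 1 + 1 = +1
C2: 2C, 2H → 0 − 2 = -2
C3: 3C, 1Cl → 0 + 1 = +1
C4: 3C, 1H → 0 − 1 = -1
C5: 2C, 2O → 0 + 2 = +2
C6: 1C, 3H → 0 − 3 = -3
The most reduced carbon is C6 at -3.

C6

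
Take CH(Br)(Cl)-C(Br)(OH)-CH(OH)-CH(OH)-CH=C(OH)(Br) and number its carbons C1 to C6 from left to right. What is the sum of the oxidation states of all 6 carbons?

Tallying each carbon's bonds:
C1: 1C, 1H, 1Cl, 1Br → 0 − 1 + 1 + 1 = +1
C2: 2C, 1O, 1Br → 0 + 1 + 1 = +2
C3: 2C, 1H, 1O → 0 − 1 + 1 = 0
C4: 2C, 1H, 1O → 0 − 1 + 1 = 0
C5: 3C, 1H → 0 − 1 = -1
C6: 2C, 1O, 1Br → 0 + 1 + 1 = +2
Sum = +1 + 2 + 0 + 0 − 1 + 2 = +4.

+4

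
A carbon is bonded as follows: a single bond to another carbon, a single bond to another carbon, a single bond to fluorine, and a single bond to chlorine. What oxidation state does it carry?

+2

The carbon has one bond to C (0), one bond to C (0), one bond to Cl (+1), one bond to F (+1).
Oxidation state = 0 + 0 + 1 + 1 = +2.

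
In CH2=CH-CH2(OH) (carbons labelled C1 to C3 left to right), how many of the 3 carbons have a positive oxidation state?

0

Tallying each carbon's bonds:
C1: 2C, 2H → 0 − 2 = -2
C2: 3C, 1H → 0 − 1 = -1
C3: 1C, 2H, 1O → 0 − 2 + 1 = -1
0 carbons meet the condition.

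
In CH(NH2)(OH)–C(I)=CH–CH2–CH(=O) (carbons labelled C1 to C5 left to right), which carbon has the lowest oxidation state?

Tallying each carbon's bonds:
C1: 1C, 1H, 1O, 1N → 0 − 1 + 1 + 1 = +1
C2: 3C, 1I → 0 + 1 = +1
C3: 3C, 1H → 0 − 1 = -1
C4: 2C, 2H → 0 − 2 = -2
C5: 1C, 1H, 2O → 0 − 1 + 2 = +1
The most reduced carbon is C4 at -2.

C4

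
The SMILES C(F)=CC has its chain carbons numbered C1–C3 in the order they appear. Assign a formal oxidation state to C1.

Each bond to a more electronegative atom (O, N, halogen) counts +1, each bond to a less electronegative atom (H, metal, B, Si) counts −1, and each C–C bond counts 0.
C1 has a double bond to C (2×0 = 0), one bond to F (+1), one bond to H (-1).
Oxidation state = 0 + 1 − 1 = 0.

0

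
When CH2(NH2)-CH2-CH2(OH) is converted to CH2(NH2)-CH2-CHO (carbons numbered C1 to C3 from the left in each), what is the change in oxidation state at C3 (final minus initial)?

Before: C3 has 1 bond to C, 2 bonds to H, 1 bond to O → oxidation state -1.
After: C3 has 1 bond to C, 1 bond to H, 2 bonds to O → oxidation state +1.
Δ = +1 − (-1) = +2, so this is an oxidation at C3.

+2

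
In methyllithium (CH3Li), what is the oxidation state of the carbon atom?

-4

The carbon has one bond to H (-1), one bond to H (-1), one bond to H (-1), one bond to Li (-1).
Oxidation state = -1 − 1 − 1 − 1 = -4.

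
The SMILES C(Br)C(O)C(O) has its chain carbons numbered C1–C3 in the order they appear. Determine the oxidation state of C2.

C2 has one bond to C (0), one bond to C (0), one bond to O (+1), one bond to H (-1).
Oxidation state = 0 + 0 + 1 − 1 = 0.

0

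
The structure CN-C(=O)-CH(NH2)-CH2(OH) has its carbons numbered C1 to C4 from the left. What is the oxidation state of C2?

+2

C2 has one bond to C (0), one bond to C (0), a double bond to O (2×+1 = +2).
Oxidation state = 0 + 0 + 2 = +2.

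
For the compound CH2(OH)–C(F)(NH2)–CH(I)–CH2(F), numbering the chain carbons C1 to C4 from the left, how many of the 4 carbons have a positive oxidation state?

1

Tallying each carbon's bonds:
C1: 1C, 2H, 1O → 0 − 2 + 1 = -1
C2: 2C, 1N, 1F → 0 + 1 + 1 = +2
C3: 2C, 1H, 1I → 0 − 1 + 1 = 0
C4: 1C, 2H, 1F → 0 − 2 + 1 = -1
1 carbon (C2) meets the condition.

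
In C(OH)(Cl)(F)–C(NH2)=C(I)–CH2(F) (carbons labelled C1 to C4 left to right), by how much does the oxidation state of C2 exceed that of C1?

C2: 3C, 1N → 0 + 1 = +1
C1: 1C, 1O, 1F, 1Cl → 0 + 1 + 1 + 1 = +3
Difference: +1 − (+3) = -2.

-2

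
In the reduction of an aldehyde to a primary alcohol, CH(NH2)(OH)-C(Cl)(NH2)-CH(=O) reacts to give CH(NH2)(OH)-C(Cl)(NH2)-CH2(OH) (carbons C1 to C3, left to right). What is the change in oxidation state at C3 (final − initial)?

Before: C3 has 1 bond to C, 1 bond to H, 2 bonds to O → oxidation state +1.
After: C3 has 1 bond to C, 2 bonds to H, 1 bond to O → oxidation state -1.
Δ = -1 − (+1) = -2, so this is a reduction at C3.

-2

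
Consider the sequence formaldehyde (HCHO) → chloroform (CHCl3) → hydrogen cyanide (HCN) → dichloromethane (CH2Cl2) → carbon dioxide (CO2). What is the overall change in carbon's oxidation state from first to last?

Carbon oxidation states along the series — formaldehyde: 0, chloroform: +2, hydrogen cyanide: +2, dichloromethane: 0, carbon dioxide: +4.
Net change = +4 − (0) = +4.

+4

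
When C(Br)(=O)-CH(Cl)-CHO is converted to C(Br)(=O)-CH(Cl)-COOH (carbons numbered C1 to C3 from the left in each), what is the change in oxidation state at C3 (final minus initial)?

+2

Before: C3 has 1 bond to C, 1 bond to H, 2 bonds to O → oxidation state +1.
After: C3 has 1 bond to C, 3 bonds to O → oxidation state +3.
Δ = +3 − (+1) = +2, so this is an oxidation at C3.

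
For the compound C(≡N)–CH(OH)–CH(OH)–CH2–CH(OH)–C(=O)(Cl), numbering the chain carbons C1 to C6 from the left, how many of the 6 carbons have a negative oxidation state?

Each bond to a more electronegative atom (O, N, halogen) counts +1, each bond to a less electronegative atom (H, metal, B, Si) counts −1, and each C–C bond counts 0. Tallying each carbon:
C1: 1C, 3N → 0 + 3 = +3
C2: 2C, 1H, 1O → 0 − 1 + 1 = 0
C3: 2C, 1H, 1O → 0 − 1 + 1 = 0
C4: 2C, 2H → 0 − 2 = -2
C5: 2C, 1H, 1O → 0 − 1 + 1 = 0
C6: 1C, 2O, 1Cl → 0 + 2 + 1 = +3
1 carbon (C4) meets the condition.

1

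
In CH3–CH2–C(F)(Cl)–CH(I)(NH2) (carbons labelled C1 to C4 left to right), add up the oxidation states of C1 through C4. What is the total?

Tallying each carbon's bonds:
C1: 1C, 3H → 0 − 3 = -3
C2: 2C, 2H → 0 − 2 = -2
C3: 2C, 1F, 1Cl → 0 + 1 + 1 = +2
C4: 1C, 1H, 1N, 1I → 0 − 1 + 1 + 1 = +1
Sum = -3 − 2 + 2 + 1 = -2.

-2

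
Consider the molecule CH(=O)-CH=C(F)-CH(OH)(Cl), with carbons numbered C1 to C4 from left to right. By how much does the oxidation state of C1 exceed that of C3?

C1: 1C, 1H, 2O → 0 − 1 + 2 = +1
C3: 3C, 1F → 0 + 1 = +1
Difference: +1 − (+1) = 0.

0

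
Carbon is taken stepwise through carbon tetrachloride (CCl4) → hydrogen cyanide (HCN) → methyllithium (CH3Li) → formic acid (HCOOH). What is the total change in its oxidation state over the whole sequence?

-2

Carbon oxidation states along the series — carbon tetrachloride: +4, hydrogen cyanide: +2, methyllithium: -4, formic acid: +2.
Net change = +2 − (+4) = -2.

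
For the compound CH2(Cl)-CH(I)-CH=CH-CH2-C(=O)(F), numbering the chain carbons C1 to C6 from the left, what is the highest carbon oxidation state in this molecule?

Assign +1 per bond to O/N/halogen, −1 per bond to H or an electropositive element, and 0 per bond to carbon. Tallying each carbon:
C1: 1C, 2H, 1Cl → 0 − 2 + 1 = -1
C2: 2C, 1H, 1I → 0 − 1 + 1 = 0
C3: 3C, 1H → 0 − 1 = -1
C4: 3C, 1H → 0 − 1 = -1
C5: 2C, 2H → 0 − 2 = -2
C6: 1C, 2O, 1F → 0 + 2 + 1 = +3
The highest value is +3.

+3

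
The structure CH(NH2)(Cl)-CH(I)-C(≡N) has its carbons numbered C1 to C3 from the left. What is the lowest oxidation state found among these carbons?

Count +1 for every bond to an atom more electronegative than carbon and −1 for every bond to one less electronegative; C–C bonds are 0. Tallying each carbon:
C1: 1C, 1H, 1N, 1Cl → 0 − 1 + 1 + 1 = +1
C2: 2C, 1H, 1I → 0 − 1 + 1 = 0
C3: 1C, 3N → 0 + 3 = +3
The lowest value is 0.

0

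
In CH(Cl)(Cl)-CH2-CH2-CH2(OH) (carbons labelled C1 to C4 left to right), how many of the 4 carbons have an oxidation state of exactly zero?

0

Tallying each carbon's bonds:
C1: 1C, 1H, 2Cl → 0 − 1 + 2 = +1
C2: 2C, 2H → 0 − 2 = -2
C3: 2C, 2H → 0 − 2 = -2
C4: 1C, 2H, 1O → 0 − 2 + 1 = -1
0 carbons meet the condition.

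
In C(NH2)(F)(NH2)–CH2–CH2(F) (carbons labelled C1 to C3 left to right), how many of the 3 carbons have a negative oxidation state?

Tallying each carbon's bonds:
C1: 1C, 2N, 1F → 0 + 2 + 1 = +3
C2: 2C, 2H → 0 − 2 = -2
C3: 1C, 2H, 1F → 0 − 2 + 1 = -1
2 carbons (C2, C3) meet the condition.

2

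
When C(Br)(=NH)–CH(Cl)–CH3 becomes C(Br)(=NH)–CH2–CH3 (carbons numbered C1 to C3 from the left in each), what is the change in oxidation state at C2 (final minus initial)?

-2

Before: C2 has 2 bonds to C, 1 bond to H, 1 bond to Cl → oxidation state 0.
After: C2 has 2 bonds to C, 2 bonds to H → oxidation state -2.
Δ = -2 − (0) = -2, so this is a reduction at C2.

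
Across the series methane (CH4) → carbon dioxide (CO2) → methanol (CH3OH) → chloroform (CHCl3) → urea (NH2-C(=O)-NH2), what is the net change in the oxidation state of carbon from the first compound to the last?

+8

Carbon oxidation states along the series — methane: -4, carbon dioxide: +4, methanol: -2, chloroform: +2, urea: +4.
Net change = +4 − (-4) = +8.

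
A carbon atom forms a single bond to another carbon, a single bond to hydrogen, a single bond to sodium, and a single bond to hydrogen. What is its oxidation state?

The carbon has one bond to C (0), one bond to H (-1), one bond to H (-1), one bond to Na (-1).
Oxidation state = 0 − 1 − 1 − 1 = -3.

-3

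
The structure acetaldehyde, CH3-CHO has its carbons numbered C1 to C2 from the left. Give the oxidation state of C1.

Assign +1 per bond to O/N/halogen, −1 per bond to H or an electropositive element, and 0 per bond to carbon.
C1 has one bond to H (-1), one bond to H (-1), one bond to H (-1), one bond to C (0).
Oxidation state = -1 − 1 − 1 + 0 = -3.

-3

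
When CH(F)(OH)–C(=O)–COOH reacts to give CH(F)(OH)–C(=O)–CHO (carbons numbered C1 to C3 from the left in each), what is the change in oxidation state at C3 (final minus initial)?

-2

Before: C3 has 1 bond to C, 3 bonds to O → oxidation state +3.
After: C3 has 1 bond to C, 1 bond to H, 2 bonds to O → oxidation state +1.
Δ = +1 − (+3) = -2, so this is a reduction at C3.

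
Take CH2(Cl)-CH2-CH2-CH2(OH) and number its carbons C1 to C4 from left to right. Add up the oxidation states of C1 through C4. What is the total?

Tallying each carbon's bonds:
C1: 1C, 2H, 1Cl → 0 − 2 + 1 = -1
C2: 2C, 2H → 0 − 2 = -2
C3: 2C, 2H → 0 − 2 = -2
C4: 1C, 2H, 1O → 0 − 2 + 1 = -1
Sum = -1 − 2 − 2 − 1 = -6.

-6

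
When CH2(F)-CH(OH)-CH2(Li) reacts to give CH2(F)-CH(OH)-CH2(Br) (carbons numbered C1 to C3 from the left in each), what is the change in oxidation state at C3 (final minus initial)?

Before: C3 has 1 bond to C, 2 bonds to H, 1 bond to Li → oxidation state -3.
After: C3 has 1 bond to C, 2 bonds to H, 1 bond to Br → oxidation state -1.
Δ = -1 − (-3) = +2, so this is an oxidation at C3.

+2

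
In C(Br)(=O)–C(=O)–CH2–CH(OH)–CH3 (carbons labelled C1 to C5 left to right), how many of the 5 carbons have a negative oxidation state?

2

Assign +1 per bond to O/N/halogen, −1 per bond to H or an electropositive element, and 0 per bond to carbon. Tallying each carbon:
C1: 1C, 2O, 1Br → 0 + 2 + 1 = +3
C2: 2C, 2O → 0 + 2 = +2
C3: 2C, 2H → 0 − 2 = -2
C4: 2C, 1H, 1O → 0 − 1 + 1 = 0
C5: 1C, 3H → 0 − 3 = -3
2 carbons (C3, C5) meet the condition.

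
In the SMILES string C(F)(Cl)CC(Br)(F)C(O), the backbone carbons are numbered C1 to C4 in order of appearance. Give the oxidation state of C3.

+2

Each bond to a more electronegative atom (O, N, halogen) counts +1, each bond to a less electronegative atom (H, metal, B, Si) counts −1, and each C–C bond counts 0.
C3 has one bond to C (0), one bond to C (0), one bond to Br (+1), one bond to F (+1).
Oxidation state = 0 + 0 + 1 + 1 = +2.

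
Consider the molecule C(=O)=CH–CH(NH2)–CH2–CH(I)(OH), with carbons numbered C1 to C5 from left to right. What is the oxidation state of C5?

C5 has one bond to C (0), one bond to I (+1), one bond to H (-1), one bond to O (+1).
Oxidation state = 0 + 1 − 1 + 1 = +1.

+1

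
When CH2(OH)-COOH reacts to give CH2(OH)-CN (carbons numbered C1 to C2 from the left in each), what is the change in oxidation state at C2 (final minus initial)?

Before: C2 has 1 bond to C, 3 bonds to O → oxidation state +3.
After: C2 has 1 bond to C, 3 bonds to N → oxidation state +3.
Δ = +3 − (+3) = 0, so no net redox change at C2.

0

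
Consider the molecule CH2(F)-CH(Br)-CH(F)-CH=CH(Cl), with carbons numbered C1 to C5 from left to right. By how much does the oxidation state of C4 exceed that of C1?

0

C4: 3C, 1H → 0 − 1 = -1
C1: 1C, 2H, 1F → 0 − 2 + 1 = -1
Difference: -1 − (-1) = 0.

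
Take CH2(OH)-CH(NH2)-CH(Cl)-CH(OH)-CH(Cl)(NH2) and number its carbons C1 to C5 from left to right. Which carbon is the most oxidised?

Assign +1 per bond to O/N/halogen, −1 per bond to H or an electropositive element, and 0 per bond to carbon. Tallying each carbon:
C1: 1C, 2H, 1O → 0 − 2 + 1 = -1
C2: 2C, 1H, 1N → 0 − 1 + 1 = 0
C3: 2C, 1H, 1Cl → 0 − 1 + 1 = 0
C4: 2C, 1H, 1O → 0 − 1 + 1 = 0
C5: 1C, 1H, 1N, 1Cl → 0 − 1 + 1 + 1 = +1
The most oxidised carbon is C5 at +1.

C5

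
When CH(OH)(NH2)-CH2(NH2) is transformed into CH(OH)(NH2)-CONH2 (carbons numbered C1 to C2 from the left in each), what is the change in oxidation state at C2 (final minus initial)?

Before: C2 has 1 bond to C, 2 bonds to H, 1 bond to N → oxidation state -1.
After: C2 has 1 bond to C, 2 bonds to O, 1 bond to N → oxidation state +3.
Δ = +3 − (-1) = +4, so this is an oxidation at C2.

+4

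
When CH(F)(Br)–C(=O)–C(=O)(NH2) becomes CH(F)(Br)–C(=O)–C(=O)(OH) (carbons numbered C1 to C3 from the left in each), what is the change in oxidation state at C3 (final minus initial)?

0

Before: C3 has 1 bond to C, 2 bonds to O, 1 bond to N → oxidation state +3.
After: C3 has 1 bond to C, 3 bonds to O → oxidation state +3.
Δ = +3 − (+3) = 0, so no net redox change at C3.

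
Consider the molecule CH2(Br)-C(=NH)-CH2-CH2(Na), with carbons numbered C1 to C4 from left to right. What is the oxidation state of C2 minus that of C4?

C2: 2C, 2N → 0 + 2 = +2
C4: 1C, 2H, 1Na → 0 − 2 − 1 = -3
Difference: +2 − (-3) = +5.

+5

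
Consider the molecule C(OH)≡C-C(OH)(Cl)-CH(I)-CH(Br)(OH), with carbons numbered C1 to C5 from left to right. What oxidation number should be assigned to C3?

C3 has one bond to C (0), one bond to C (0), one bond to O (+1), one bond to Cl (+1).
Oxidation state = 0 + 0 + 1 + 1 = +2.

+2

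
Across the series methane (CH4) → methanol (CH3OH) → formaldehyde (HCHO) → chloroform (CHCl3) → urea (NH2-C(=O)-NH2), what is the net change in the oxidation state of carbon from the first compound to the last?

Carbon oxidation states along the series — methane: -4, methanol: -2, formaldehyde: 0, chloroform: +2, urea: +4.
Net change = +4 − (-4) = +8.

+8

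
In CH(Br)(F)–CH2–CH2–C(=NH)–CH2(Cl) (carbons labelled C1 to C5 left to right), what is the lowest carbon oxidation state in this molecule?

-2

Tallying each carbon's bonds:
C1: 1C, 1H, 1F, 1Br → 0 − 1 + 1 + 1 = +1
C2: 2C, 2H → 0 − 2 = -2
C3: 2C, 2H → 0 − 2 = -2
C4: 2C, 2N → 0 + 2 = +2
C5: 1C, 2H, 1Cl → 0 − 2 + 1 = -1
The lowest value is -2.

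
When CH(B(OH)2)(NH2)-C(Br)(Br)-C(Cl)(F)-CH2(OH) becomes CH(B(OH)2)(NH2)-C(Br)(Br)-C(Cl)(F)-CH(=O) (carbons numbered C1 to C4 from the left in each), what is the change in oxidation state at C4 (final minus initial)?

Before: C4 has 1 bond to C, 2 bonds to H, 1 bond to O → oxidation state -1.
After: C4 has 1 bond to C, 1 bond to H, 2 bonds to O → oxidation state +1.
Δ = +1 − (-1) = +2, so this is an oxidation at C4.

+2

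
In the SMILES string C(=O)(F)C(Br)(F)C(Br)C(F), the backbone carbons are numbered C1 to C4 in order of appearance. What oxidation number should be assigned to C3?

0

Bonds to more-electronegative neighbours contribute +1 each, bonds to H or metals contribute −1 each, and C–C bonds contribute 0.
C3 has one bond to C (0), one bond to C (0), one bond to H (-1), one bond to Br (+1).
Oxidation state = 0 + 0 − 1 + 1 = 0.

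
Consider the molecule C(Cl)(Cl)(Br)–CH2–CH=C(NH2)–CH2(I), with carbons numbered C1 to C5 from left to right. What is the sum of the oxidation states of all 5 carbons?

Tallying each carbon's bonds:
C1: 1C, 2Cl, 1Br → 0 + 2 + 1 = +3
C2: 2C, 2H → 0 − 2 = -2
C3: 3C, 1H → 0 − 1 = -1
C4: 3C, 1N → 0 + 1 = +1
C5: 1C, 2H, 1I → 0 − 2 + 1 = -1
Sum = +3 − 2 − 1 + 1 − 1 = 0.

0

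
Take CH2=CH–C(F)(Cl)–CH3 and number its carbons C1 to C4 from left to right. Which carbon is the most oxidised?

Count +1 for every bond to an atom more electronegative than carbon and −1 for every bond to one less electronegative; C–C bonds are 0. Tallying each carbon:
C1: 2C, 2H → 0 − 2 = -2
C2: 3C, 1H → 0 − 1 = -1
C3: 2C, 1F, 1Cl → 0 + 1 + 1 = +2
C4: 1C, 3H → 0 − 3 = -3
The most oxidised carbon is C3 at +2.

C3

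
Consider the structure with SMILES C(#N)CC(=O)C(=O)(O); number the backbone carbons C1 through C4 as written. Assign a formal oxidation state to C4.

Bonds to more-electronegative neighbours contribute +1 each, bonds to H or metals contribute −1 each, and C–C bonds contribute 0.
C4 has one bond to C (0), a double bond to O (2×+1 = +2), one bond to O (+1).
Oxidation state = 0 + 2 + 1 = +3.

+3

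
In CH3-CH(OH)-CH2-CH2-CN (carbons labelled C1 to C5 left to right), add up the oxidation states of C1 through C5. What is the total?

-4

Each bond to a more electronegative atom (O, N, halogen) counts +1, each bond to a less electronegative atom (H, metal, B, Si) counts −1, and each C–C bond counts 0. Tallying each carbon:
C1: 1C, 3H → 0 − 3 = -3
C2: 2C, 1H, 1O → 0 − 1 + 1 = 0
C3: 2C, 2H → 0 − 2 = -2
C4: 2C, 2H → 0 − 2 = -2
C5: 1C, 3N → 0 + 3 = +3
Sum = -3 + 0 − 2 − 2 + 3 = -4.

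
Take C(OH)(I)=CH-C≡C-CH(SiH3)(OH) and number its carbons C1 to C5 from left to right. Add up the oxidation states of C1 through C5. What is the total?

0

Tallying each carbon's bonds:
C1: 2C, 1O, 1I → 0 + 1 + 1 = +2
C2: 3C, 1H → 0 − 1 = -1
C3: 4C → 0 = 0
C4: 4C → 0 = 0
C5: 1C, 1H, 1O, 1Si → 0 − 1 + 1 − 1 = -1
Sum = +2 − 1 + 0 + 0 − 1 = 0.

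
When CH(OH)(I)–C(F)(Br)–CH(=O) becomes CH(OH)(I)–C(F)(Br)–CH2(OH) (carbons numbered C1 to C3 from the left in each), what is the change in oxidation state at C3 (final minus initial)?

Before: C3 has 1 bond to C, 1 bond to H, 2 bonds to O → oxidation state +1.
After: C3 has 1 bond to C, 2 bonds to H, 1 bond to O → oxidation state -1.
Δ = -1 − (+1) = -2, so this is a reduction at C3.

-2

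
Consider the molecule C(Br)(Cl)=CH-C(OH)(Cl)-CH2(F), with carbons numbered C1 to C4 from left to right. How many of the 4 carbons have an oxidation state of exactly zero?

0

Assign +1 per bond to O/N/halogen, −1 per bond to H or an electropositive element, and 0 per bond to carbon. Tallying each carbon:
C1: 2C, 1Cl, 1Br → 0 + 1 + 1 = +2
C2: 3C, 1H → 0 − 1 = -1
C3: 2C, 1O, 1Cl → 0 + 1 + 1 = +2
C4: 1C, 2H, 1F → 0 − 2 + 1 = -1
0 carbons meet the condition.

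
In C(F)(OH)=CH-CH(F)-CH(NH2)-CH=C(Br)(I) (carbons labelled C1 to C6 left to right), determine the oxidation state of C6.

Bonds to more-electronegative neighbours contribute +1 each, bonds to H or metals contribute −1 each, and C–C bonds contribute 0.
C6 has a double bond to C (2×0 = 0), one bond to Br (+1), one bond to I (+1).
Oxidation state = 0 + 1 + 1 = +2.

+2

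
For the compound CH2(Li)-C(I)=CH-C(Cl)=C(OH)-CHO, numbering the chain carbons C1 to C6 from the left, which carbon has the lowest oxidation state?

C1

Tallying each carbon's bonds:
C1: 1C, 2H, 1Li → 0 − 2 − 1 = -3
C2: 3C, 1I → 0 + 1 = +1
C3: 3C, 1H → 0 − 1 = -1
C4: 3C, 1Cl → 0 + 1 = +1
C5: 3C, 1O → 0 + 1 = +1
C6: 1C, 1H, 2O → 0 − 1 + 2 = +1
The most reduced carbon is C1 at -3.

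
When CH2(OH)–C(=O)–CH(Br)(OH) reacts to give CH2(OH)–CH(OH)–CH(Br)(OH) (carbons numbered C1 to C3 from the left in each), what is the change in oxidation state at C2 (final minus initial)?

Before: C2 has 2 bonds to C, 2 bonds to O → oxidation state +2.
After: C2 has 2 bonds to C, 1 bond to H, 1 bond to O → oxidation state 0.
Δ = 0 − (+2) = -2, so this is a reduction at C2.

-2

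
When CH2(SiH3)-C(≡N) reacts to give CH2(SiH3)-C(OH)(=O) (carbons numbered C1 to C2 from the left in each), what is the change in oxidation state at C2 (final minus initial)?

Before: C2 has 1 bond to C, 3 bonds to N → oxidation state +3.
After: C2 has 1 bond to C, 3 bonds to O → oxidation state +3.
Δ = +3 − (+3) = 0, so no net redox change at C2.

0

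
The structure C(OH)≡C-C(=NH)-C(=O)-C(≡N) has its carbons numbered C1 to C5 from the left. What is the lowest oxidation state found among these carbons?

Tallying each carbon's bonds:
C1: 3C, 1O → 0 + 1 = +1
C2: 4C → 0 = 0
C3: 2C, 2N → 0 + 2 = +2
C4: 2C, 2O → 0 + 2 = +2
C5: 1C, 3N → 0 + 3 = +3
The lowest value is 0.

0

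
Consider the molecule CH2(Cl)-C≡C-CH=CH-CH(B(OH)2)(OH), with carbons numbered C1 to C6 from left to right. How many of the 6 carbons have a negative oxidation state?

4

Count +1 for every bond to an atom more electronegative than carbon and −1 for every bond to one less electronegative; C–C bonds are 0. Tallying each carbon:
C1: 1C, 2H, 1Cl → 0 − 2 + 1 = -1
C2: 4C → 0 = 0
C3: 4C → 0 = 0
C4: 3C, 1H → 0 − 1 = -1
C5: 3C, 1H → 0 − 1 = -1
C6: 1C, 1H, 1O, 1B → 0 − 1 + 1 − 1 = -1
4 carbons (C1, C4, C5, C6) meet the condition.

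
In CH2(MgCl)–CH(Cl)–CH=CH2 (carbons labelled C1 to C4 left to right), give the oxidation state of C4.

-2

C4 has a double bond to C (2×0 = 0), one bond to H (-1), one bond to H (-1).
Oxidation state = 0 − 1 − 1 = -2.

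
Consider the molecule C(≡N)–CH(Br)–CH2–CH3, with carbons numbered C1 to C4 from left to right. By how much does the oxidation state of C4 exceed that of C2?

-3

C4: 1C, 3H → 0 − 3 = -3
C2: 2C, 1H, 1Br → 0 − 1 + 1 = 0
Difference: -3 − (0) = -3.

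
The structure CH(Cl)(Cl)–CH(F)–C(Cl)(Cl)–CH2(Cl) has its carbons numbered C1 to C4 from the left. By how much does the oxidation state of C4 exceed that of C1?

-2

C4: 1C, 2H, 1Cl → 0 − 2 + 1 = -1
C1: 1C, 1H, 2Cl → 0 − 1 + 2 = +1
Difference: -1 − (+1) = -2.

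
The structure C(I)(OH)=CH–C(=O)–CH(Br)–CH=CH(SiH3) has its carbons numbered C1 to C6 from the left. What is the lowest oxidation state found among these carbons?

-2

Assign +1 per bond to O/N/halogen, −1 per bond to H or an electropositive element, and 0 per bond to carbon. Tallying each carbon:
C1: 2C, 1O, 1I → 0 + 1 + 1 = +2
C2: 3C, 1H → 0 − 1 = -1
C3: 2C, 2O → 0 + 2 = +2
C4: 2C, 1H, 1Br → 0 − 1 + 1 = 0
C5: 3C, 1H → 0 − 1 = -1
C6: 2C, 1H, 1Si → 0 − 1 − 1 = -2
The lowest value is -2.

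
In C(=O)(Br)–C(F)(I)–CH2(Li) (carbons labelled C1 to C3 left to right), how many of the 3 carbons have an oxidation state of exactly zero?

Assign +1 per bond to O/N/halogen, −1 per bond to H or an electropositive element, and 0 per bond to carbon. Tallying each carbon:
C1: 1C, 2O, 1Br → 0 + 2 + 1 = +3
C2: 2C, 1F, 1I → 0 + 1 + 1 = +2
C3: 1C, 2H, 1Li → 0 − 2 − 1 = -3
0 carbons meet the condition.

0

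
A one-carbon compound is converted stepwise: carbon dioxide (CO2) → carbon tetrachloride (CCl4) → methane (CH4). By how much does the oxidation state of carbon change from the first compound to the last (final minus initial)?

Carbon oxidation states along the series — carbon dioxide: +4, carbon tetrachloride: +4, methane: -4.
Net change = -4 − (+4) = -8.

-8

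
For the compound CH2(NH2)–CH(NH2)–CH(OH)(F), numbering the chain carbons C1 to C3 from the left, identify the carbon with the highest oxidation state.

C3

Each bond to a more electronegative atom (O, N, halogen) counts +1, each bond to a less electronegative atom (H, metal, B, Si) counts −1, and each C–C bond counts 0. Tallying each carbon:
C1: 1C, 2H, 1N → 0 − 2 + 1 = -1
C2: 2C, 1H, 1N → 0 − 1 + 1 = 0
C3: 1C, 1H, 1O, 1F → 0 − 1 + 1 + 1 = +1
The most oxidised carbon is C3 at +1.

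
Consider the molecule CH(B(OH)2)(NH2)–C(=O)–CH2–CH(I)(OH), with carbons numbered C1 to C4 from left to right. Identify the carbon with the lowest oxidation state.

C3

Tallying each carbon's bonds:
C1: 1C, 1H, 1N, 1B → 0 − 1 + 1 − 1 = -1
C2: 2C, 2O → 0 + 2 = +2
C3: 2C, 2H → 0 − 2 = -2
C4: 1C, 1H, 1O, 1I → 0 − 1 + 1 + 1 = +1
The most reduced carbon is C3 at -2.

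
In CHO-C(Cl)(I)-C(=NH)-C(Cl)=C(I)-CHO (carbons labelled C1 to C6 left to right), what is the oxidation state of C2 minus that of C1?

+1

C2: 2C, 1Cl, 1I → 0 + 1 + 1 = +2
C1: 1C, 1H, 2O → 0 − 1 + 2 = +1
Difference: +2 − (+1) = +1.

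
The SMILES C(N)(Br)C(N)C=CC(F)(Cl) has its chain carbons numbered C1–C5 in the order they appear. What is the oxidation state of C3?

Bonds to more-electronegative neighbours contribute +1 each, bonds to H or metals contribute −1 each, and C–C bonds contribute 0.
C3 has one bond to C (0), a double bond to C (2×0 = 0), one bond to H (-1).
Oxidation state = 0 + 0 − 1 = -1.

-1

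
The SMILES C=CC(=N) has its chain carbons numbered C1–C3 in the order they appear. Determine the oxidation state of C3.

+1

C3 has one bond to C (0), a double bond to N (2×+1 = +2), one bond to H (-1).
Oxidation state = 0 + 2 − 1 = +1.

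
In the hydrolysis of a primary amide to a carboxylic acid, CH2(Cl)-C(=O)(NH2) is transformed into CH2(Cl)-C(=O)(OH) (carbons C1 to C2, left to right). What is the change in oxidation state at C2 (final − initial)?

Before: C2 has 1 bond to C, 2 bonds to O, 1 bond to N → oxidation state +3.
After: C2 has 1 bond to C, 3 bonds to O → oxidation state +3.
Δ = +3 − (+3) = 0, so no net redox change at C2.

0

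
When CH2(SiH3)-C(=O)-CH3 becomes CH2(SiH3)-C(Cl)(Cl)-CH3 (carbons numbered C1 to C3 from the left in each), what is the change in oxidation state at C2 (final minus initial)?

0

Before: C2 has 2 bonds to C, 2 bonds to O → oxidation state +2.
After: C2 has 2 bonds to C, 2 bonds to Cl → oxidation state +2.
Δ = +2 − (+2) = 0, so no net redox change at C2.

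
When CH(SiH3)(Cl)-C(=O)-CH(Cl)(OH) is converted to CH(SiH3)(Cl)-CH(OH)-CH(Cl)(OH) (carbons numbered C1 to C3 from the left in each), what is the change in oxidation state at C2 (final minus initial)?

-2

Before: C2 has 2 bonds to C, 2 bonds to O → oxidation state +2.
After: C2 has 2 bonds to C, 1 bond to H, 1 bond to O → oxidation state 0.
Δ = 0 − (+2) = -2, so this is a reduction at C2.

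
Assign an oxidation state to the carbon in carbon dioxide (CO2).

+4

The carbon has a double bond to O (2×+1 = +2), a double bond to O (2×+1 = +2).
Oxidation state = +2 + 2 = +4.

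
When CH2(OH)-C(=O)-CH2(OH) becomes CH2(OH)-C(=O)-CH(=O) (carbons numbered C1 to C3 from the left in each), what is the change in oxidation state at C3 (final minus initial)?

Before: C3 has 1 bond to C, 2 bonds to H, 1 bond to O → oxidation state -1.
After: C3 has 1 bond to C, 1 bond to H, 2 bonds to O → oxidation state +1.
Δ = +1 − (-1) = +2, so this is an oxidation at C3.

+2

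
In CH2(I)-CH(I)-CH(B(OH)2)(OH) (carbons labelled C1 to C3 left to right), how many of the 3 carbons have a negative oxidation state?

2

Tallying each carbon's bonds:
C1: 1C, 2H, 1I → 0 − 2 + 1 = -1
C2: 2C, 1H, 1I → 0 − 1 + 1 = 0
C3: 1C, 1H, 1O, 1B → 0 − 1 + 1 − 1 = -1
2 carbons (C1, C3) meet the condition.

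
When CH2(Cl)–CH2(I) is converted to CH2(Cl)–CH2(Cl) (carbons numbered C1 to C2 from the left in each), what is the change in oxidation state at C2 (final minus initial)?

0

Before: C2 has 1 bond to C, 2 bonds to H, 1 bond to I → oxidation state -1.
After: C2 has 1 bond to C, 2 bonds to H, 1 bond to Cl → oxidation state -1.
Δ = -1 − (-1) = 0, so no net redox change at C2.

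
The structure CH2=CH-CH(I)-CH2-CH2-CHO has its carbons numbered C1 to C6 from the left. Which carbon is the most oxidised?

Tallying each carbon's bonds:
C1: 2C, 2H → 0 − 2 = -2
C2: 3C, 1H → 0 − 1 = -1
C3: 2C, 1H, 1I → 0 − 1 + 1 = 0
C4: 2C, 2H → 0 − 2 = -2
C5: 2C, 2H → 0 − 2 = -2
C6: 1C, 1H, 2O → 0 − 1 + 2 = +1
The most oxidised carbon is C6 at +1.

C6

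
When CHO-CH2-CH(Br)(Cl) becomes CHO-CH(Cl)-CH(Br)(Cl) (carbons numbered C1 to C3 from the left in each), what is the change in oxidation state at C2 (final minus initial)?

Before: C2 has 2 bonds to C, 2 bonds to H → oxidation state -2.
After: C2 has 2 bonds to C, 1 bond to H, 1 bond to Cl → oxidation state 0.
Δ = 0 − (-2) = +2, so this is an oxidation at C2.

+2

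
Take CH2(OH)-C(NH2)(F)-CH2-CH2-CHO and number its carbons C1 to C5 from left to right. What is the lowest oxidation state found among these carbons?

Each bond to a more electronegative atom (O, N, halogen) counts +1, each bond to a less electronegative atom (H, metal, B, Si) counts −1, and each C–C bond counts 0. Tallying each carbon:
C1: 1C, 2H, 1O → 0 − 2 + 1 = -1
C2: 2C, 1N, 1F → 0 + 1 + 1 = +2
C3: 2C, 2H → 0 − 2 = -2
C4: 2C, 2H → 0 − 2 = -2
C5: 1C, 1H, 2O → 0 − 1 + 2 = +1
The lowest value is -2.

-2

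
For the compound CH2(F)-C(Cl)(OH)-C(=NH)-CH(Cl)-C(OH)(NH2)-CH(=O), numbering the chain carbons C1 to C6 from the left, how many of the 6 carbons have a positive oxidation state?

Each bond to a more electronegative atom (O, N, halogen) counts +1, each bond to a less electronegative atom (H, metal, B, Si) counts −1, and each C–C bond counts 0. Tallying each carbon:
C1: 1C, 2H, 1F → 0 − 2 + 1 = -1
C2: 2C, 1O, 1Cl → 0 + 1 + 1 = +2
C3: 2C, 2N → 0 + 2 = +2
C4: 2C, 1H, 1Cl → 0 − 1 + 1 = 0
C5: 2C, 1O, 1N → 0 + 1 + 1 = +2
C6: 1C, 1H, 2O → 0 − 1 + 2 = +1
4 carbons (C2, C3, C5, C6) meet the condition.

4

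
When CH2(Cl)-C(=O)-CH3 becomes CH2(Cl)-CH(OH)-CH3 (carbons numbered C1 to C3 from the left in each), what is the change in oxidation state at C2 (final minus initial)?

Before: C2 has 2 bonds to C, 2 bonds to O → oxidation state +2.
After: C2 has 2 bonds to C, 1 bond to H, 1 bond to O → oxidation state 0.
Δ = 0 − (+2) = -2, so this is a reduction at C2.

-2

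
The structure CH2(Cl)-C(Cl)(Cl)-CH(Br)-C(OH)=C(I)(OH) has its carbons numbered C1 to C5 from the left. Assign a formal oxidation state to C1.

Count +1 for every bond to an atom more electronegative than carbon and −1 for every bond to one less electronegative; C–C bonds are 0.
C1 has one bond to C (0), one bond to Cl (+1), one bond to H (-1), one bond to H (-1).
Oxidation state = 0 + 1 − 1 − 1 = -1.

-1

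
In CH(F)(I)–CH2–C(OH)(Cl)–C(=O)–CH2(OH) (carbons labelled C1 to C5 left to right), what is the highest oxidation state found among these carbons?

Tallying each carbon's bonds:
C1: 1C, 1H, 1F, 1I → 0 − 1 + 1 + 1 = +1
C2: 2C, 2H → 0 − 2 = -2
C3: 2C, 1O, 1Cl → 0 + 1 + 1 = +2
C4: 2C, 2O → 0 + 2 = +2
C5: 1C, 2H, 1O → 0 − 2 + 1 = -1
The highest value is +2.

+2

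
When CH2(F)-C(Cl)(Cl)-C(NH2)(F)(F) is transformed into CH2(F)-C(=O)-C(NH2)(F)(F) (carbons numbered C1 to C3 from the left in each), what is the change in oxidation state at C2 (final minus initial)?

0

Before: C2 has 2 bonds to C, 2 bonds to Cl → oxidation state +2.
After: C2 has 2 bonds to C, 2 bonds to O → oxidation state +2.
Δ = +2 − (+2) = 0, so no net redox change at C2.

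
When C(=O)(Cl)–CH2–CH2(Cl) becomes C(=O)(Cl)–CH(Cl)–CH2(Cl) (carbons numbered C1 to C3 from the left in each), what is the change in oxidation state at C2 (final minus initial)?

+2

Before: C2 has 2 bonds to C, 2 bonds to H → oxidation state -2.
After: C2 has 2 bonds to C, 1 bond to H, 1 bond to Cl → oxidation state 0.
Δ = 0 − (-2) = +2, so this is an oxidation at C2.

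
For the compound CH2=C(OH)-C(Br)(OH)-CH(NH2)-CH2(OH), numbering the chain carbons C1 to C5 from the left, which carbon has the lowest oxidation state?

C1

Tallying each carbon's bonds:
C1: 2C, 2H → 0 − 2 = -2
C2: 3C, 1O → 0 + 1 = +1
C3: 2C, 1O, 1Br → 0 + 1 + 1 = +2
C4: 2C, 1H, 1N → 0 − 1 + 1 = 0
C5: 1C, 2H, 1O → 0 − 2 + 1 = -1
The most reduced carbon is C1 at -2.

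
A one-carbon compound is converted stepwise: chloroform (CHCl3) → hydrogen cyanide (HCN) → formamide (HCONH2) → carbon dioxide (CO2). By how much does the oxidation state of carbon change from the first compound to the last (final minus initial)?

+2

Carbon oxidation states along the series — chloroform: +2, hydrogen cyanide: +2, formamide: +2, carbon dioxide: +4.
Net change = +4 − (+2) = +2.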